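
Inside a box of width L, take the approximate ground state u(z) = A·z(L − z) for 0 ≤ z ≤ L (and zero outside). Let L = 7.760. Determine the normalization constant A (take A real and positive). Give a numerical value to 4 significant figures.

A ≈ 0.03265

Normalization requires ∫|u|² dz = 1, integrated from 0 to L.
Expanding the polynomial and integrating term by term, carrying out the integral gives A² · L^5/30.
Substituting L = 7.760 gives A² = 0.0010661, so A = 0.032652.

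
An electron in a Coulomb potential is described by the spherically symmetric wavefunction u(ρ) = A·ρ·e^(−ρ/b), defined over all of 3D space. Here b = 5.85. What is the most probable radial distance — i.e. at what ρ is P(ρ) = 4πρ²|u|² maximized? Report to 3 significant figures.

The maximum of P(ρ) = 4πρ²|u|² occurs where its derivative vanishes.
Solving yields ρ = 2·b.
With b = 5.85, the most probable radial distance is 11.70.

ρ ≈ 11.7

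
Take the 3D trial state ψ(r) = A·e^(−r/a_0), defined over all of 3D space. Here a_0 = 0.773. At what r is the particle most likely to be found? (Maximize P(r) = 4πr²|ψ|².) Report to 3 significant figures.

The maximum of P(r) = 4πr²|ψ|² occurs where its derivative vanishes.
This gives r = a_0.
With a_0 = 0.773, the most probable radial distance is 0.7730.

r ≈ 0.773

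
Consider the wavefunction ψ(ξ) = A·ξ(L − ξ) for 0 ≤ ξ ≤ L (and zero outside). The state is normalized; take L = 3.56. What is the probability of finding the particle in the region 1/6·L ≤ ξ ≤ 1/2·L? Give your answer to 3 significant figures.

P ≈ 0.465

P = ∫_{1/6·L}^{1/2·L} |ψ(ξ)|² dξ.
Since A² = 1/(L^5/30), this is the region integral divided by the full normalization integral.
Let u = ξ/L; then A² and the length scale cancel, so P = ∫_{1/6}^{1/2} u^2·(1 - u)^2 du ÷ ∫_{0}^{1} u^2·(1 - u)^2 du.
An antiderivative of u^2·(1 - u)^2 is u^3·(6·u^2 - 15·u + 10)/30; evaluating from 1/6 to 1/2 gives ≈ 0.015484, while the full integral is 1/30.
The result is P = 301/648.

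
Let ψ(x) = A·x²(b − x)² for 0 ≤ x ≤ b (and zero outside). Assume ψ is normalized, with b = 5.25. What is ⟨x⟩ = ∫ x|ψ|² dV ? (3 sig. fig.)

By definition ⟨x⟩ = ∫ x |ψ(x)|² dx.
Expanding the polynomial and integrating term by term, evaluating both integrals, ⟨x⟩ = b/2.
Putting b = 5.25 gives 2.625.

⟨x⟩ ≈ 2.63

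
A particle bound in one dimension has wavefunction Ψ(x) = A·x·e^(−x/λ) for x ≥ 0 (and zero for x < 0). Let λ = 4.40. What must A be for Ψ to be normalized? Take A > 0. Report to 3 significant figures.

A ≈ 0.217

The normalization condition is ∫|Ψ|² dx = 1 from 0 to ∞.
∫|Ψ|² dx = A²·(λ^3/4).
Hence A² = 1/[λ^3/4].
Plugging in λ = 4.40 yields A = 0.2167.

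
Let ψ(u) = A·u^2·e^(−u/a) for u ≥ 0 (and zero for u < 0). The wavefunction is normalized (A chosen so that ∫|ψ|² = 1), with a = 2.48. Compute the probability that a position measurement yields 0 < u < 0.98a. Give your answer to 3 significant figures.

P = ∫_{0}^{0.98a} |ψ(u)|² du.
The normalization integral ∫|ψ|²du over the whole domain equals 3·a^5/4·A², and A² cancels in the ratio.
Substituting t = u/a, A² and the length scale cancel in the ratio: P = ∫_{0}^{0.98} t^4·e^(-2·t) dt / ∫_{0}^{∞} t^4·e^(-2·t) dt.
Using ∫ t^4·e^(-2·t) dt = -(t^4/2 + t^3 + 3·t^2/2 + 3·t/2 + 3/4)·e^(-2·t), the numerator is ≈ 0.036837 and the denominator is 3/4.
The result is P = 0.04912.

P ≈ 0.0491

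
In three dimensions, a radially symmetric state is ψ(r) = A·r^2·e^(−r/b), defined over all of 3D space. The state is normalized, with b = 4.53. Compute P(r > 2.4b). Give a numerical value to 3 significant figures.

P = ∫ |ψ|² 4πr² dr over r > 2.4b.
Normalization gives A² = 1/(45·π·b^7/2).
Let u = r/b; then A², 4π and the length scale all cancel, so P = ∫_{2.4}^{∞} u^6·e^(-2·u) du ÷ ∫_{0}^{∞} u^6·e^(-2·u) du.
Using ∫ u^6·e^(-2·u) du = -(4·u^6 + 12·u^5 + 30·u^4 + 60·u^3 + 90·u^2 + 90·u + 45)·e^(-2·u)/8, the numerator is ≈ 4.4483 and the denominator is 45/8.
Taking the ratio yields P = 0.7908.

P ≈ 0.791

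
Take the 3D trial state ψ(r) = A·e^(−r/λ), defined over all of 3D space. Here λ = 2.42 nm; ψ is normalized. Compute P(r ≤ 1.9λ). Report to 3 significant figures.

P ≈ 0.731

Integrate the radial probability density 4πr²|ψ|² over r ≤ 1.9λ.
A² is fixed by ∫₀^∞ 4πr²|ψ|² dr = 1, i.e. A² = (π·λ^3)^(−1).
Substituting u = r/λ, A², 4π and the length scale all cancel in the ratio: P = ∫_{0}^{1.9} u^2·e^(-2·u) du / ∫_{0}^{∞} u^2·e^(-2·u) du.
An antiderivative of u^2·e^(-2·u) is -(2·u^2 + 2·u + 1)·e^(-2·u)/4; evaluating from 0 to 1.9 gives 1/4 - 601·e^(-19/5)/200, while the full integral is 1/4.
Taking the ratio yields P = 0.7311.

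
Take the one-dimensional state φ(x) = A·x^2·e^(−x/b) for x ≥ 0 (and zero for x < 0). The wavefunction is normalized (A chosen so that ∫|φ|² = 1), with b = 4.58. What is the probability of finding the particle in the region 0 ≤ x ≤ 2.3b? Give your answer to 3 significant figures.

P = ∫_{0}^{2.3b} |φ(x)|² dx.
The normalization integral ∫|φ|²dx over the whole domain equals 3·b^5/4·A², and A² cancels in the ratio.
Let u = x/b; then A² and the length scale cancel, so P = ∫_{0}^{2.3} u^4·e^(-2·u) du ÷ ∫_{0}^{∞} u^4·e^(-2·u) du.
An antiderivative of u^4·e^(-2·u) is -(u^4/2 + u^3 + 3·u^2/2 + 3·u/2 + 3/4)·e^(-2·u); evaluating from 0 to 2.3 gives ≈ 0.36507, while the full integral is 3/4.
The result is P = 0.4868.

P ≈ 0.487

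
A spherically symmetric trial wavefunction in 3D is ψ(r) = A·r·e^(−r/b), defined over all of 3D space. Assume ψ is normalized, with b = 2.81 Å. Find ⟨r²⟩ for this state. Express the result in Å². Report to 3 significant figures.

By definition ⟨r²⟩ = ∫ r^2 |ψ(r)|² 4πr² dr.
With ∫₀^∞ r^6 e^(−αr) dr = 6!/α^7, since the A² factors cancel between numerator and denominator, ⟨r²⟩ = 15·b^2/2.
With b = 2.81, ⟨r^2⟩ = 59.22.

⟨r^2⟩ ≈ 59.2 Å^2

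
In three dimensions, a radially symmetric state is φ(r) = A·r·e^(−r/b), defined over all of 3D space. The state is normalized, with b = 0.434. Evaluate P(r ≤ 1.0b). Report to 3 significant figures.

P = ∫ |φ|² 4πr² dr over r ≤ 1.0b.
Normalization gives A² = 1/(3·π·b^5).
In terms of u = r/b (A², 4π and the length scale all cancel between numerator and denominator), P = [∫_{0}^{1.0} u^4·e^(-2·u) du] / [∫_{0}^{∞} u^4·e^(-2·u) du].
An antiderivative of u^4·e^(-2·u) is -(u^4/2 + u^3 + 3·u^2/2 + 3·u/2 + 3/4)·e^(-2·u); evaluating from 0 to 1.0 gives 3/4 - 21·e^(-2)/4, while the full integral is 3/4.
This evaluates to P = 0.05265.

P ≈ 0.0527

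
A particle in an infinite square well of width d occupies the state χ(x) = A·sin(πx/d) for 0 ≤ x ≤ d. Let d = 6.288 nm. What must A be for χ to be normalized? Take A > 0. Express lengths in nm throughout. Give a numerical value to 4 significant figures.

The normalization condition is ∫|χ|² dx = 1 from 0 to d.
∫|χ|² dx = A²·(d/2).
With d = 6.288: A² = 0.31807 and A = 0.56397.

A ≈ 0.5640 nm^(-1/2)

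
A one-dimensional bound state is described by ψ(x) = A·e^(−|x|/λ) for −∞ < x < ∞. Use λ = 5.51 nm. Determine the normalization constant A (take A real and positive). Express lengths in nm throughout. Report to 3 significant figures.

Require ∫ |ψ|² dx = 1 over the whole domain.
Carrying out the integral gives A² · λ.
Plugging in λ = 5.51 yields A = 0.4260.

A ≈ 0.426 nm^(-1/2)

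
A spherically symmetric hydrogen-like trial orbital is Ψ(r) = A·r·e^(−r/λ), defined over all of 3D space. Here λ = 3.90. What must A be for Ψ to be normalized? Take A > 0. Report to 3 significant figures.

We need A² ∫|f|² 4πr² dr = 1, taking the integral from 0 to ∞.
Using ∫₀^∞ rⁿ e^(−αr) dr = n!/αⁿ⁺¹, carrying out the integral gives A² · 3·π·λ^5.
Substituting λ = 3.90 gives A² = 0.0001176, so A = 0.01084.

A ≈ 0.0108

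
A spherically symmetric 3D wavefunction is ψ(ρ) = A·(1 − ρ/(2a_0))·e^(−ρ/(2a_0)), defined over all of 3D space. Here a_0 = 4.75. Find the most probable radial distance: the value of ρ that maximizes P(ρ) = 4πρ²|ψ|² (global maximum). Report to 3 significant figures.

Set d/dρ [P(ρ) = 4πρ²|ψ|²] = 0 and solve for ρ > 0.
This gives ρ = a_0·(√(5) + 3).
With a_0 = 4.75, the most probable radial distance is 24.87.

ρ ≈ 24.9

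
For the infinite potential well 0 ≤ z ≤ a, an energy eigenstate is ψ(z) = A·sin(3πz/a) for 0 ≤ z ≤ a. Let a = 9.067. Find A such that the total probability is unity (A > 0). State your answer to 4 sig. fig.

We need A² ∫|f|² dz = 1, taking the integral from 0 to a.
With ∫₀^a sin²(nπz/a) dz = a/2, ∫|ψ|² dz = A²·(a/2).
Hence A² = 1/[a/2].
With a = 9.067: A² = 0.22058 and A = 0.46966.

A ≈ 0.4697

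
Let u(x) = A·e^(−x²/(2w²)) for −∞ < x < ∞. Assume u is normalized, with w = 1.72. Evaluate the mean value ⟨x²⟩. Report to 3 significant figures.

The expectation value is the |u|²-weighted average of x^2: ∫ x^2|u|² dx.
Evaluating both integrals, ⟨x²⟩ = w^2/2.
With w = 1.72, ⟨x^2⟩ = 1.479.

⟨x^2⟩ ≈ 1.48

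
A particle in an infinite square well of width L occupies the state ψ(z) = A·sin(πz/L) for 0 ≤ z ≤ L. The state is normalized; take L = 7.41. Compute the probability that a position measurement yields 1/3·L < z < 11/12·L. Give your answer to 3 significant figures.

P = ∫_{1/3·L}^{11/12·L} |ψ(z)|² dz.
Since A² = 1/(L/2), this is the region integral divided by the full normalization integral.
In terms of u = z/L (A² and the length scale cancel between numerator and denominator), P = [∫_{1/3}^{11/12} sin(π·u)^2 du] / [∫_{0}^{1} sin(π·u)^2 du].
With ∫ sin(π·u)^2 du = u/2 - sin(2·π·u)/(4·π) + C, the region integral is 1/(8·π) + √(3)/(8·π) + 7/24 and the full one is 1/2.
Taking the ratio, P = (3 + 3·√(3) + 7·π)/(12·π).

P ≈ 0.801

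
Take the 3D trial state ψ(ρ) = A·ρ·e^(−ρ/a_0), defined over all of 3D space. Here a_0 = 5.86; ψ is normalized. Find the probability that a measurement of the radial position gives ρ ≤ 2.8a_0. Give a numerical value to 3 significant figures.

P = ∫ |ψ|² 4πρ² dρ over ρ ≤ 2.8a_0.
The full normalization integral is A²·[3·π·a_0^5] = 1, fixing A².
In terms of u = ρ/a_0 (A², 4π and the length scale all cancel between numerator and denominator), P = [∫_{0}^{2.8} u^4·e^(-2·u) du] / [∫_{0}^{∞} u^4·e^(-2·u) du].
Using ∫ u^4·e^(-2·u) du = -(u^4/2 + u^3 + 3·u^2/2 + 3·u/2 + 3/4)·e^(-2·u), the numerator is ≈ 0.49339 and the denominator is 3/4.
This evaluates to P = 0.6578.

P ≈ 0.658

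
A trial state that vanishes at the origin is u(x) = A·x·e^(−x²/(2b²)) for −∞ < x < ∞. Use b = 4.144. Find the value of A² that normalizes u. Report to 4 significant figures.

Require ∫ |u|² dx = 1 over the whole domain.
The integral (without the A² prefactor) comes out to √(π)·b^3/2.
Setting this equal to 1 gives A² = 1/(√(π)·b^3/2).
With b = 4.144: A² = 0.015856 and A = 0.12592.

A^2 ≈ 0.01586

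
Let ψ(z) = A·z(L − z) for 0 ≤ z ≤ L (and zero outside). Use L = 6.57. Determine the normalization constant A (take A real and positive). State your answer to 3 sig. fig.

A ≈ 0.0495

The normalization condition is ∫|ψ|² dz = 1 from 0 to L.
The integral (without the A² prefactor) comes out to L^5/30.
So A² = (L^5/30)^(−1).
Substituting L = 6.57 gives A² = 0.002451, so A = 0.04950.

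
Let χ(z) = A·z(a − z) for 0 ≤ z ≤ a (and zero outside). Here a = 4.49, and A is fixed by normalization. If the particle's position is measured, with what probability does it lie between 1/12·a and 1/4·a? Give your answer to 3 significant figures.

P ≈ 0.0984

P = ∫_{1/12·a}^{1/4·a} |χ(z)|² dz.
The normalization integral ∫|χ|²dz over the whole domain equals a^5/30·A², and A² cancels in the ratio.
Substituting u = z/a, A² and the length scale cancel in the ratio: P = ∫_{1/12}^{1/4} u^2·(1 - u)^2 du / ∫_{0}^{1} u^2·(1 - u)^2 du.
With ∫ u^2·(1 - u)^2 du = u^3·(6·u^2 - 15·u + 10)/30 + C, the region integral is ≈ 0.0032809 and the full one is 1/30.
The result is P = 0.09843.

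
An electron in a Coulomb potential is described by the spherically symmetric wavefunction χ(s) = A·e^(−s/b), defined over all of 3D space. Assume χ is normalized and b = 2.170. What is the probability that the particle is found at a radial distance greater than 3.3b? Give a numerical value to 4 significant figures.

Integrate the radial probability density 4πs²|χ|² over s > 3.3b.
Normalization gives A² = 1/(π·b^3).
Substituting u = s/b, A², 4π and the length scale all cancel in the ratio: P = ∫_{3.3}^{∞} u^2·e^(-2·u) du / ∫_{0}^{∞} u^2·e^(-2·u) du.
An antiderivative of u^2·e^(-2·u) is -(2·u^2 + 2·u + 1)·e^(-2·u)/4; evaluating from 3.3 to ∞ gives 1469·e^(-33/5)/200, while the full integral is 1/4.
Taking the ratio yields P = 0.039968.

P ≈ 0.03997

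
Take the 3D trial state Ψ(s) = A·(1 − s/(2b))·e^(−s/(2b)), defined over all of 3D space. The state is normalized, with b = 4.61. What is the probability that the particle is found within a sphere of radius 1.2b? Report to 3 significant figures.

P ≈ 0.0424

Integrate the radial probability density 4πs²|Ψ|² over s ≤ 1.2b.
The full normalization integral is A²·[8·π·b^3] = 1, fixing A².
In terms of u = s/b (A², 4π and the length scale all cancel between numerator and denominator), P = [∫_{0}^{1.2} u^2·(1 - u/2)^2·e^(-u) du] / [∫_{0}^{∞} u^2·(1 - u/2)^2·e^(-u) du].
An antiderivative of u^2·(1 - u/2)^2·e^(-u) is -(u^4/4 + u^2 + 2·u + 2)·e^(-u); evaluating from 0 to 1.2 gives 2 - 3974·e^(-6/5)/625, while the full integral is 2.
This evaluates to P = 0.04244.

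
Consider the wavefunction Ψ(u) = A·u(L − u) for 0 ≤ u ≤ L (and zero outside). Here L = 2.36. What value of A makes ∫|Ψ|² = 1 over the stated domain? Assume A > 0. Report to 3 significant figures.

The normalization condition is ∫|Ψ|² du = 1 from 0 to L.
∫|Ψ|² du = A²·(L^5/30).
With L = 2.36: A² = 0.4098 and A = 0.6401.

A ≈ 0.640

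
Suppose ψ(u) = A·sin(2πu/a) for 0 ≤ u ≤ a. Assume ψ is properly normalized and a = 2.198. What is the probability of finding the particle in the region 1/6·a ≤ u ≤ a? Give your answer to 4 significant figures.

P = ∫_{1/6·a}^{a} |ψ(u)|² du.
The normalization integral ∫|ψ|²du over the whole domain equals a/2·A², and A² cancels in the ratio.
Let t = u/a; then A² and the length scale cancel, so P = ∫_{1/6}^{1} sin(2·π·t)^2 dt ÷ ∫_{0}^{1} sin(2·π·t)^2 dt.
Using ∫ sin(2·π·t)^2 dt = t/2 - sin(4·π·t)/(8·π), the numerator is √(3)/(16·π) + 5/12 and the denominator is 1/2.
Evaluating gives P = √(3)/(8·π) + 5/6.

P ≈ 0.9022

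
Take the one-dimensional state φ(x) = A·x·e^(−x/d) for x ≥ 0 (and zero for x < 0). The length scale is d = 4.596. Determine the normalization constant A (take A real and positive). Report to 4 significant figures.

Normalization requires ∫|φ|² dx = 1, integrated from 0 to ∞.
Carrying out the integral gives A² · d^3/4.
So A² = (d^3/4)^(−1).
With d = 4.596: A² = 0.041202 and A = 0.20298.

A ≈ 0.2030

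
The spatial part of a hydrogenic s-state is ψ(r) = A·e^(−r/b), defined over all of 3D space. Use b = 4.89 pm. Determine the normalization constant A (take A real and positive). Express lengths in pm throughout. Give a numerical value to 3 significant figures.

A ≈ 0.0522 pm^(-3/2)

Require ∫ |ψ|² 4πr² dr = 1 over the whole domain.
(Spherical symmetry: dV = 4πr² dr.)
Carrying out the integral gives A² · π·b^3.
With b = 4.89: A² = 0.002722 and A = 0.05217.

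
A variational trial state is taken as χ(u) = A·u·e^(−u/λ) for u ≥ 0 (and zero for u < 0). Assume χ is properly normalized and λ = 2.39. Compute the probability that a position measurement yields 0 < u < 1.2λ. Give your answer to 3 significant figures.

The probability is P = ∫ |χ|² du over [0, 1.2λ].
The normalization integral ∫|χ|²du over the whole domain equals λ^3/4·A², and A² cancels in the ratio.
Substituting t = u/λ, A² and the length scale cancel in the ratio: P = ∫_{0}^{1.2} t^2·e^(-2·t) dt / ∫_{0}^{∞} t^2·e^(-2·t) dt.
An antiderivative of t^2·e^(-2·t) is -(2·t^2 + 2·t + 1)·e^(-2·t)/4; evaluating from 0 to 1.2 gives 1/4 - 157·e^(-12/5)/100, while the full integral is 1/4.
The result is P = 0.4303.

P ≈ 0.430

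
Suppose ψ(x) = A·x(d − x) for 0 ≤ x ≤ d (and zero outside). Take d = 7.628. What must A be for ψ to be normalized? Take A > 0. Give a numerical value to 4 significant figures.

A ≈ 0.03408

Require ∫ |ψ|² dx = 1 over the whole domain.
The integral (without the A² prefactor) comes out to d^5/30.
So A² = (d^5/30)^(−1).
With d = 7.628: A² = 0.0011616 and A = 0.034083.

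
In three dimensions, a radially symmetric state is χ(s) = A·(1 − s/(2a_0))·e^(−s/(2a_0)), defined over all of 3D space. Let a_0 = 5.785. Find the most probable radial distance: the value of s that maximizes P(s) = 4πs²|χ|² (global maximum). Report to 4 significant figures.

s ≈ 30.29

Differentiate P(s) = 4πs²|χ|² with respect to s and set to zero.
Solving yields s = a_0·(√(5) + 3).
With a_0 = 5.785, the most probable radial distance is 30.291.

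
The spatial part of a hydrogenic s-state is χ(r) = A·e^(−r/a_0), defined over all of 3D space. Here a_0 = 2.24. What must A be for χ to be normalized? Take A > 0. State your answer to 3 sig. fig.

A ≈ 0.168

The normalization condition is ∫|χ|² 4πr² dr = 1 from 0 to ∞.
In 3D with spherical symmetry the volume element is 4πr² dr.
Using ∫₀^∞ rⁿ e^(−αr) dr = n!/αⁿ⁺¹, ∫|χ|² 4πr² dr = A²·(π·a_0^3).
Setting this equal to 1 gives A² = 1/(π·a_0^3).
Plugging in a_0 = 2.24 yields A = 0.1683.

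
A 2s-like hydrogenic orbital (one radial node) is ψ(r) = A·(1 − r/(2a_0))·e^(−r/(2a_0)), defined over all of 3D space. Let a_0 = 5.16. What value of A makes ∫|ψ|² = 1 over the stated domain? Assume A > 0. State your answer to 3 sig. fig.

A ≈ 0.0170

We need A² ∫|f|² 4πr² dr = 1, taking the integral from 0 to ∞.
Using ∫₀^∞ rⁿ e^(−αr) dr = n!/αⁿ⁺¹, with ψ = A·(1 − r/(2a_0))·e^(−r/(2a_0)), the integral evaluates to A²·[8·π·a_0^3].
Hence A² = 1/[8·π·a_0^3].
With a_0 = 5.16: A² = 0.0002896 and A = 0.01702.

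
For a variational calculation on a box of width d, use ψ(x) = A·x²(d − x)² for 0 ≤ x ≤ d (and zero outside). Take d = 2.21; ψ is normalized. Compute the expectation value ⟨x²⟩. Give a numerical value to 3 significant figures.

The expectation value is the |ψ|²-weighted average of x^2: ∫ x^2|ψ|² dx.
Evaluating both integrals, ⟨x²⟩ = 3·d^2/11.
With d = 2.21, ⟨x^2⟩ = 1.332.

⟨x^2⟩ ≈ 1.33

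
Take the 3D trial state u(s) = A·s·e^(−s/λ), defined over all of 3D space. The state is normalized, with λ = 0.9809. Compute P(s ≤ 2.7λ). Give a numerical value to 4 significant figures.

With dV = 4πs²ds, the probability is ∫|u|² dV over s ≤ 2.7λ.
The full normalization integral is A²·[3·π·λ^5] = 1, fixing A².
In terms of t = s/λ (A², 4π and the length scale all cancel between numerator and denominator), P = [∫_{0}^{2.7} t^4·e^(-2·t) dt] / [∫_{0}^{∞} t^4·e^(-2·t) dt].
An antiderivative of t^4·e^(-2·t) is -(t^4/2 + t^3 + 3·t^2/2 + 3·t/2 + 3/4)·e^(-2·t); evaluating from 0 to 2.7 gives ≈ 0.470017, while the full integral is 3/4.
The region integral divided by the full integral gives P = 0.62669.

P ≈ 0.6267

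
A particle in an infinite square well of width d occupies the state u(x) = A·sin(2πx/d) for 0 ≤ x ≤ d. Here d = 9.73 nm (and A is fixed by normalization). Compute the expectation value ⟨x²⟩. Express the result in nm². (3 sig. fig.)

The expectation value is the |u|²-weighted average of x^2: ∫ x^2|u|² dx.
With ∫₀^d sin²(nπx/d) dx = d/2, since the A² factors cancel between numerator and denominator, ⟨x²⟩ = -d^2/(8·π^2) + d^2/3.
Putting d = 9.73 gives 30.36.

⟨x^2⟩ ≈ 30.4 nm^2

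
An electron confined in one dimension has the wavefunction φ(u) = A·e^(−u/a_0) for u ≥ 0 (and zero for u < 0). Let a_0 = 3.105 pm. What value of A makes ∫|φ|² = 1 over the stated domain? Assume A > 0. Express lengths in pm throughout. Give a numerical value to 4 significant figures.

The normalization condition is ∫|φ|² du = 1 from 0 to ∞.
The integral (without the A² prefactor) comes out to a_0/2.
Substituting a_0 = 3.105 gives A² = 0.64412, so A = 0.80257.

A ≈ 0.8026 pm^(-1/2)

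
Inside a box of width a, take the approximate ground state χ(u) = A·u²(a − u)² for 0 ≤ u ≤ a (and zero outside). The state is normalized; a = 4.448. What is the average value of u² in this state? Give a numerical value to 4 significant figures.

By definition ⟨u²⟩ = ∫ u^2 |χ(u)|² du.
Expanding the polynomial and integrating term by term, since the A² factors cancel between numerator and denominator, ⟨u²⟩ = 3·a^2/11.
With a = 4.448, ⟨u^2⟩ = 5.3958.

⟨u^2⟩ ≈ 5.396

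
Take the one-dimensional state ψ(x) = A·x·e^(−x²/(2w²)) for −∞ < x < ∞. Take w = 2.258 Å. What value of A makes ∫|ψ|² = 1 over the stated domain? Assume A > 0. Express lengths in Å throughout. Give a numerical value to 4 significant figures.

A ≈ 0.3131 Å^(-3/2)

Normalization requires ∫|ψ|² dx = 1, integrated from −∞ to ∞.
Carrying out the integral gives A² · √(π)·w^3/2.
Hence A² = 1/[√(π)·w^3/2].
Plugging in w = 2.258 yields A = 0.31307.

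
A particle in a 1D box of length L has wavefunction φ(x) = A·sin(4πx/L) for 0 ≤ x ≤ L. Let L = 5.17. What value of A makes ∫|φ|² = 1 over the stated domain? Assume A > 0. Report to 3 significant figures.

A ≈ 0.622

The normalization condition is ∫|φ|² dx = 1 from 0 to L.
The integral (without the A² prefactor) comes out to L/2.
With L = 5.17: A² = 0.3868 and A = 0.6220.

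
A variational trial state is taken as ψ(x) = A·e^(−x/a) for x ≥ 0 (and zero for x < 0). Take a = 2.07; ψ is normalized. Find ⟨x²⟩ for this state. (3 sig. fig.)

By definition ⟨x²⟩ = ∫ x^2 |ψ(x)|² dx.
Evaluating both integrals, ⟨x²⟩ = a^2/2.
With a = 2.07, ⟨x^2⟩ = 2.142.

⟨x^2⟩ ≈ 2.14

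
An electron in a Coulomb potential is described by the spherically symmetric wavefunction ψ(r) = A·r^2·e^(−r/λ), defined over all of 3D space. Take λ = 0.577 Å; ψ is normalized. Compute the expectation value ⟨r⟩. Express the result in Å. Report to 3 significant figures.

The expectation value is the |ψ|²-weighted average of r: ∫ r|ψ|² 4πr² dr.
Evaluating both integrals, ⟨r⟩ = 7·λ/2.
With λ = 0.577, ⟨r⟩ = 2.020.

⟨r⟩ ≈ 2.02 Å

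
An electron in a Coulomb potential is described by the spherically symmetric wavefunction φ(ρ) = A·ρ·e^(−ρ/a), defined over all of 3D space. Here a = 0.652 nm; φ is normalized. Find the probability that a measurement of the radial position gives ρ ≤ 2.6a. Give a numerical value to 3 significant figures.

Integrate the radial probability density 4πρ²|φ|² over ρ ≤ 2.6a.
Normalization gives A² = 1/(3·π·a^5).
Substituting u = ρ/a, A², 4π and the length scale all cancel in the ratio: P = ∫_{0}^{2.6} u^4·e^(-2·u) du / ∫_{0}^{∞} u^4·e^(-2·u) du.
With ∫ u^4·e^(-2·u) du = -(u^4/2 + u^3 + 3·u^2/2 + 3·u/2 + 3/4)·e^(-2·u) + C, the region integral is ≈ 0.44540 and the full one is 3/4.
Taking the ratio yields P = 0.5939.

P ≈ 0.594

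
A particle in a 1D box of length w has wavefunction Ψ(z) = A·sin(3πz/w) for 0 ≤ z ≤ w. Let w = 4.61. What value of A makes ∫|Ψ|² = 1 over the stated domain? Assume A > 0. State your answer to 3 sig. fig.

A ≈ 0.659

The normalization condition is ∫|Ψ|² dz = 1 from 0 to w.
Carrying out the integral gives A² · w/2.
Setting this equal to 1 gives A² = 1/(w/2).
With w = 4.61: A² = 0.4338 and A = 0.6587.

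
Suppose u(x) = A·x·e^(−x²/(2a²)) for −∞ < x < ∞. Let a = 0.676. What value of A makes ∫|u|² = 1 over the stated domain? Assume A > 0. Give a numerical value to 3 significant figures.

We need A² ∫|f|² dx = 1, taking the integral from −∞ to ∞.
∫|u|² dx = A²·(√(π)·a^3/2).
So A² = (√(π)·a^3/2)^(−1).
Substituting a = 0.676 gives A² = 3.653, so A = 1.911.

A ≈ 1.91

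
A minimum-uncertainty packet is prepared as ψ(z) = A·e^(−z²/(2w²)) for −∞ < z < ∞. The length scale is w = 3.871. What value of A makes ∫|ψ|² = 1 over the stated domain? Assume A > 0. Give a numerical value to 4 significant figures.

We need A² ∫|f|² dz = 1, taking the integral from −∞ to ∞.
∫|ψ|² dz = A²·(√(π)·w).
Setting this equal to 1 gives A² = 1/(√(π)·w).
With w = 3.871: A² = 0.14575 and A = 0.38177.

A ≈ 0.3818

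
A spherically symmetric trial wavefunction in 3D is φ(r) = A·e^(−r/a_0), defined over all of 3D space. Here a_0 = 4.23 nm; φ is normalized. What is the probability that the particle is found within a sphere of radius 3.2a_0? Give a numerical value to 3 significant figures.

P = ∫ |φ|² 4πr² dr over r ≤ 3.2a_0.
Normalization gives A² = 1/(π·a_0^3).
Substituting u = r/a_0, A², 4π and the length scale all cancel in the ratio: P = ∫_{0}^{3.2} u^2·e^(-2·u) du / ∫_{0}^{∞} u^2·e^(-2·u) du.
Using ∫ u^2·e^(-2·u) du = -(2·u^2 + 2·u + 1)·e^(-2·u)/4, the numerator is 1/4 - 697·e^(-32/5)/100 and the denominator is 1/4.
This evaluates to P = 0.9537.

P ≈ 0.954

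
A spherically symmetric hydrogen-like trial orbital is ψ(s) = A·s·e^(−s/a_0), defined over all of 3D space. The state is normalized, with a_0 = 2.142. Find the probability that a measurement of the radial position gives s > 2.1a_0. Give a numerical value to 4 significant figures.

P ≈ 0.5898

With dV = 4πs²ds, the probability is ∫|ψ|² dV over s > 2.1a_0.
A² is fixed by ∫₀^∞ 4πs²|ψ|² ds = 1, i.e. A² = (3·π·a_0^5)^(−1).
Substituting u = s/a_0, A², 4π and the length scale all cancel in the ratio: P = ∫_{2.1}^{∞} u^4·e^(-2·u) du / ∫_{0}^{∞} u^4·e^(-2·u) du.
With ∫ u^4·e^(-2·u) du = -(u^4/2 + u^3 + 3·u^2/2 + 3·u/2 + 3/4)·e^(-2·u) + C, the region integral is ≈ 0.442370 and the full one is 3/4.
The region integral divided by the full integral gives P = 0.58983.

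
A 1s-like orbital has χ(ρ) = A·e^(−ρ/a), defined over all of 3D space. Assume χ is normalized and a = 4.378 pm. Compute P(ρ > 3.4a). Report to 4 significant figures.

Integrate the radial probability density 4πρ²|χ|² over ρ > 3.4a.
A² is fixed by ∫₀^∞ 4πρ²|χ|² dρ = 1, i.e. A² = (π·a^3)^(−1).
Substituting u = ρ/a, A², 4π and the length scale all cancel in the ratio: P = ∫_{3.4}^{∞} u^2·e^(-2·u) du / ∫_{0}^{∞} u^2·e^(-2·u) du.
Using ∫ u^2·e^(-2·u) du = -(2·u^2 + 2·u + 1)·e^(-2·u)/4, the numerator is 773·e^(-34/5)/100 and the denominator is 1/4.
This evaluates to P = 0.034438.

P ≈ 0.03444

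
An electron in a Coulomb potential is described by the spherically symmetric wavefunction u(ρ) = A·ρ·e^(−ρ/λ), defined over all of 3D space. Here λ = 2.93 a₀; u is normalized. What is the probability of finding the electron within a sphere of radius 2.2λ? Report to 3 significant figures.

P ≈ 0.449

Integrate the radial probability density 4πρ²|u|² over ρ ≤ 2.2λ.
Normalization gives A² = 1/(3·π·λ^5).
Substituting t = ρ/λ, A², 4π and the length scale all cancel in the ratio: P = ∫_{0}^{2.2} t^4·e^(-2·t) dt / ∫_{0}^{∞} t^4·e^(-2·t) dt.
Using ∫ t^4·e^(-2·t) dt = -(t^4/2 + t^3 + 3·t^2/2 + 3·t/2 + 3/4)·e^(-2·t), the numerator is ≈ 0.33661 and the denominator is 3/4.
Taking the ratio yields P = 0.4488.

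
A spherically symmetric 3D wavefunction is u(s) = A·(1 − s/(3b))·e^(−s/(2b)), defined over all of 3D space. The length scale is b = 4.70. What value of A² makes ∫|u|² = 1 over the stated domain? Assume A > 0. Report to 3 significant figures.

Require ∫ |u|² 4πs² ds = 1 over the whole domain.
(Spherical symmetry: dV = 4πs² ds.)
∫|u|² 4πs² ds = A²·(8·π·b^3/3).
Hence A² = 1/[8·π·b^3/3].
Substituting b = 4.70 gives A² = 0.001150, so A = 0.03391.

A^2 ≈ 0.00115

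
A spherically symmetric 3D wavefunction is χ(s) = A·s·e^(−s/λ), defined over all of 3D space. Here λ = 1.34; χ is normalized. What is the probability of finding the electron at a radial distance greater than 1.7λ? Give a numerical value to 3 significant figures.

P ≈ 0.744

P = ∫ |χ|² 4πs² ds over s > 1.7λ.
The full normalization integral is A²·[3·π·λ^5] = 1, fixing A².
In terms of u = s/λ (A², 4π and the length scale all cancel between numerator and denominator), P = [∫_{1.7}^{∞} u^4·e^(-2·u) du] / [∫_{0}^{∞} u^4·e^(-2·u) du].
An antiderivative of u^4·e^(-2·u) is -(u^4/2 + u^3 + 3·u^2/2 + 3·u/2 + 3/4)·e^(-2·u); evaluating from 1.7 to ∞ gives ≈ 0.55814, while the full integral is 3/4.
This evaluates to P = 0.7442.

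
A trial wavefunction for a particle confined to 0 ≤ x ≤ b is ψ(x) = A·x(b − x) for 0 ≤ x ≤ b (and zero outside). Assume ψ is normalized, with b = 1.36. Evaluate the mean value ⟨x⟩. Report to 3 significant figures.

The expectation value is the |ψ|²-weighted average of x: ∫ x|ψ|² dx.
Expanding the polynomial and integrating term by term, the ratio of the moment integral to the normalization integral gives ⟨x⟩ = b/2.
Putting b = 1.36 gives 0.6800.

⟨x⟩ ≈ 0.680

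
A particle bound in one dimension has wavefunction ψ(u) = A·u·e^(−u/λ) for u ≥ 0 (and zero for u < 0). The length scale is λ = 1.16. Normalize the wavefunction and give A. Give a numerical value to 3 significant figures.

A ≈ 1.60

The normalization condition is ∫|ψ|² du = 1 from 0 to ∞.
Carrying out the integral gives A² · λ^3/4.
So A² = (λ^3/4)^(−1).
Plugging in λ = 1.16 yields A = 1.601.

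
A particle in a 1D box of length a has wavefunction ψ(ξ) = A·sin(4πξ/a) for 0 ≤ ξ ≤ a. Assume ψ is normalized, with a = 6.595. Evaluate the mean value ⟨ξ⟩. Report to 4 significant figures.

⟨ξ⟩ ≈ 3.298

By definition ⟨ξ⟩ = ∫ ξ |ψ(ξ)|² dξ.
With ∫₀^a sin²(nπξ/a) dξ = a/2, since the A² factors cancel between numerator and denominator, ⟨ξ⟩ = a/2.
With a = 6.595, ⟨ξ⟩ = 3.2975.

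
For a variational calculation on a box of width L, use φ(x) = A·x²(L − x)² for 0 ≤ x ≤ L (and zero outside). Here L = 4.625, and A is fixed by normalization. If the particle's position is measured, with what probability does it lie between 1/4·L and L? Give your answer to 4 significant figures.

P ≈ 0.9511

|φ|² is the probability density, so P = ∫_{1/4·L}^{L} |φ|² dx.
With A² fixed by ∫|φ|² = 1, i.e. A² = (L^9/630)^(−1), substitute and integrate.
In terms of u = x/L (A² and the length scale cancel between numerator and denominator), P = [∫_{1/4}^{1} u^4·(1 - u)^4 du] / [∫_{0}^{1} u^4·(1 - u)^4 du].
Using ∫ u^4·(1 - u)^4 du = u^5·(70·u^4 - 315·u^3 + 540·u^2 - 420·u + 126)/630, the numerator is ≈ 0.00150964 and the denominator is 1/630.
This works out to P = 0.95107.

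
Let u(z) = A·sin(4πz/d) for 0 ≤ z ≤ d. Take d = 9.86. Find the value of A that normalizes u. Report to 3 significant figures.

The normalization condition is ∫|u|² dz = 1 from 0 to d.
Carrying out the integral gives A² · d/2.
Setting this equal to 1 gives A² = 1/(d/2).
Plugging in d = 9.86 yields A = 0.4504.

A ≈ 0.450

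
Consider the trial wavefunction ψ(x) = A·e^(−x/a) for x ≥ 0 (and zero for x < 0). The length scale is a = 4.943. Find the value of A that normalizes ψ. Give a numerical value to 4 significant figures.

A ≈ 0.6361

Require ∫ |ψ|² dx = 1 over the whole domain.
Recall ∫₀^∞ x^m e^(−x/β) dx = m!·β^(m+1), with ψ = A·e^(−x/a), the integral evaluates to A²·[a/2].
Setting this equal to 1 gives A² = 1/(a/2).
Plugging in a = 4.943 yields A = 0.63609.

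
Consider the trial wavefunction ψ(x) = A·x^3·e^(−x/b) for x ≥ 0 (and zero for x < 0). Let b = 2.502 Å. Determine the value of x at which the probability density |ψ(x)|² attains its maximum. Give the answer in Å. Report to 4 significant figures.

x ≈ 7.506 Å

The maximum of |ψ(x)|² occurs where its derivative vanishes.
This gives x = 3·b.
With b = 2.502, the most probable position is 7.5060 Å.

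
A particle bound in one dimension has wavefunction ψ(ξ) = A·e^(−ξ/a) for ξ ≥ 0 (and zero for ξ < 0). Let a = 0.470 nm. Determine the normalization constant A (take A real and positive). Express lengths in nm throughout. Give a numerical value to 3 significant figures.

Require ∫ |ψ|² dξ = 1 over the whole domain.
Using ∫₀^∞ ξⁿ e^(−αξ) dξ = n!/αⁿ⁺¹, ∫|ψ|² dξ = A²·(a/2).
Setting this equal to 1 gives A² = 1/(a/2).
Substituting a = 0.470 gives A² = 4.255, so A = 2.063.

A ≈ 2.06 nm^(-1/2)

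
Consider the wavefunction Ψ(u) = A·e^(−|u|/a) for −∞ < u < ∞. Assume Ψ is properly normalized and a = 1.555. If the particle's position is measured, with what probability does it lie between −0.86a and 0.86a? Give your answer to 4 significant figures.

|Ψ|² is the probability density, so P = ∫_{−0.86a}^{0.86a} |Ψ|² du.
With A² fixed by ∫|Ψ|² = 1, i.e. A² = (a)^(−1), substitute and integrate.
By symmetry take twice the u ≥ 0 contribution in numerator and denominator; the 2's cancel. Let t = u/a; then A² and the length scale cancel, so P = ∫_{0}^{0.86} e^(-2·t) dt ÷ ∫_{0}^{∞} e^(-2·t) dt.
Using ∫ e^(-2·t) dt = -e^(-2·t)/2, the numerator is 1/2 - e^(-43/25)/2 and the denominator is 1/2.
Evaluating gives P = 0.82093.

P ≈ 0.8209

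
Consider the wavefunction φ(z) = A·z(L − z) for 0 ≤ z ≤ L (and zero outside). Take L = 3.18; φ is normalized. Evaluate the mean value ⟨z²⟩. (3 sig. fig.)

By definition ⟨z²⟩ = ∫ z^2 |φ(z)|² dz.
Expanding the polynomial and integrating term by term, the ratio of the moment integral to the normalization integral gives ⟨z²⟩ = 2·L^2/7.
With L = 3.18, ⟨z^2⟩ = 2.889.

⟨z^2⟩ ≈ 2.89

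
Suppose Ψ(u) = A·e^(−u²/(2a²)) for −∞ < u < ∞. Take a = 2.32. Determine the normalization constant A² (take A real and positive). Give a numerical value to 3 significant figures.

Require ∫ |Ψ|² du = 1 over the whole domain.
Differentiating ∫e^(−αu²) du = √(π/α) under α to get the higher moments, ∫|Ψ|² du = A²·(√(π)·a).
Plugging in a = 2.32 yields A = 0.4931.

A^2 ≈ 0.243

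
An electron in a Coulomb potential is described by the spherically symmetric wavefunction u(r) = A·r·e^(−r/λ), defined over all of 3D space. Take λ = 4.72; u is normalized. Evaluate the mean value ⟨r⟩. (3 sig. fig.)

By definition ⟨r⟩ = ∫ r |u(r)|² 4πr² dr.
The ratio of the moment integral to the normalization integral gives ⟨r⟩ = 5·λ/2.
With λ = 4.72, ⟨r⟩ = 11.80.

⟨r⟩ ≈ 11.8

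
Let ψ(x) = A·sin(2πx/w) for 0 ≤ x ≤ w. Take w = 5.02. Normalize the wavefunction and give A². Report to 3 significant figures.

Require ∫ |ψ|² dx = 1 over the whole domain.
The integral (without the A² prefactor) comes out to w/2.
Substituting w = 5.02 gives A² = 0.3984, so A = 0.6312.

A^2 ≈ 0.398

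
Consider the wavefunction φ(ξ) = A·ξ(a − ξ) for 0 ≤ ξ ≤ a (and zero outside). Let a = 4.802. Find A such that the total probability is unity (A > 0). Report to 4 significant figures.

A ≈ 0.1084

Normalization requires ∫|φ|² dξ = 1, integrated from 0 to a.
Expanding the polynomial and integrating term by term, ∫|φ|² dξ = A²·(a^5/30).
Substituting a = 4.802 gives A² = 0.011749, so A = 0.10839.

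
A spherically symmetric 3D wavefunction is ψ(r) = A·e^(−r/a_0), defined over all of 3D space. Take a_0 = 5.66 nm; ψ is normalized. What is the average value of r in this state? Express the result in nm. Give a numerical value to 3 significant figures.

By definition ⟨r⟩ = ∫ r |ψ(r)|² 4πr² dr.
With ∫₀^∞ r^3 e^(−αr) dr = 3!/α^4, the ratio of the moment integral to the normalization integral gives ⟨r⟩ = 3·a_0/2.
Putting a_0 = 5.66 gives 8.490.

⟨r⟩ ≈ 8.49 nm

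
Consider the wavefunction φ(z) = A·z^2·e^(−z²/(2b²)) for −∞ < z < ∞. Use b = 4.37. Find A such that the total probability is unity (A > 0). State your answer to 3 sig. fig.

A ≈ 0.0217

Normalization requires ∫|φ|² dz = 1, integrated from −∞ to ∞.
Carrying out the integral gives A² · 3·√(π)·b^5/4.
Hence A² = 1/[3·√(π)·b^5/4].
Substituting b = 4.37 gives A² = 0.0004720, so A = 0.02173.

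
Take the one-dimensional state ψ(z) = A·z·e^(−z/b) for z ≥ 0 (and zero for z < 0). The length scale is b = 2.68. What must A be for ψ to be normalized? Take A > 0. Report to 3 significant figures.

We need A² ∫|f|² dz = 1, taking the integral from 0 to ∞.
Recall ∫₀^∞ z^m e^(−z/β) dz = m!·β^(m+1), the integral (without the A² prefactor) comes out to b^3/4.
Hence A² = 1/[b^3/4].
With b = 2.68: A² = 0.2078 and A = 0.4559.

A ≈ 0.456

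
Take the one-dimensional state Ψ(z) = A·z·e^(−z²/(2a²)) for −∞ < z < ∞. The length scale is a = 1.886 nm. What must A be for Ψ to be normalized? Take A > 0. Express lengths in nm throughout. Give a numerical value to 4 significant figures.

Normalization requires ∫|Ψ|² dz = 1, integrated from −∞ to ∞.
Differentiating ∫e^(−αz²) dz = √(π/α) under α to get the higher moments, carrying out the integral gives A² · √(π)·a^3/2.
Hence A² = 1/[√(π)·a^3/2].
Substituting a = 1.886 gives A² = 0.16820, so A = 0.41012.

A ≈ 0.4101 nm^(-3/2)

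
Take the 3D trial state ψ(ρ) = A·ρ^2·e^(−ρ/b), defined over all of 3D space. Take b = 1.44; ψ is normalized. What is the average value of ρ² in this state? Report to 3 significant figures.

⟨ρ²⟩ = ∫ ρ^2 |ψ|² 4πρ² dρ over the full domain.
Since the A² factors cancel between numerator and denominator, ⟨ρ²⟩ = 14·b^2.
Putting b = 1.44 gives 29.03.

⟨ρ^2⟩ ≈ 29.0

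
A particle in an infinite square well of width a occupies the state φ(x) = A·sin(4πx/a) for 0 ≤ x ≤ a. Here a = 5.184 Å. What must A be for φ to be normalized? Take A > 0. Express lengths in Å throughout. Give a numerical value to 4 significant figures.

A ≈ 0.6211 Å^(-1/2)

We need A² ∫|f|² dx = 1, taking the integral from 0 to a.
Using sin²θ = (1 − cos 2θ)/2, the integral (without the A² prefactor) comes out to a/2.
With a = 5.184: A² = 0.38580 and A = 0.62113.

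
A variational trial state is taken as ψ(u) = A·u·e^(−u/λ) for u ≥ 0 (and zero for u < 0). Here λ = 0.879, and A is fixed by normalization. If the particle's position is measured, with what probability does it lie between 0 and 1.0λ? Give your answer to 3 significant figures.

P = ∫_{0}^{1.0λ} |ψ(u)|² du.
With A² fixed by ∫|ψ|² = 1, i.e. A² = (λ^3/4)^(−1), substitute and integrate.
In terms of t = u/λ (A² and the length scale cancel between numerator and denominator), P = [∫_{0}^{1.0} t^2·e^(-2·t) dt] / [∫_{0}^{∞} t^2·e^(-2·t) dt].
An antiderivative of t^2·e^(-2·t) is -(2·t^2 + 2·t + 1)·e^(-2·t)/4; evaluating from 0 to 1.0 gives 1/4 - 5·e^(-2)/4, while the full integral is 1/4.
This works out to P = 0.3233.

P ≈ 0.323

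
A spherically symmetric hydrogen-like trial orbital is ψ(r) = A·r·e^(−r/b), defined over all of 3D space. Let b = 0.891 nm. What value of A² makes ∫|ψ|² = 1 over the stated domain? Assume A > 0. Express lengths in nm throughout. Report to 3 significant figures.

A^2 ≈ 0.189 nm^(-5)

Require ∫ |ψ|² 4πr² dr = 1 over the whole domain.
(Spherical symmetry: dV = 4πr² dr.)
Using ∫₀^∞ rⁿ e^(−αr) dr = n!/αⁿ⁺¹, the integral (without the A² prefactor) comes out to 3·π·b^5.
So A² = (3·π·b^5)^(−1).
With b = 0.891: A² = 0.1889 and A = 0.4347.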